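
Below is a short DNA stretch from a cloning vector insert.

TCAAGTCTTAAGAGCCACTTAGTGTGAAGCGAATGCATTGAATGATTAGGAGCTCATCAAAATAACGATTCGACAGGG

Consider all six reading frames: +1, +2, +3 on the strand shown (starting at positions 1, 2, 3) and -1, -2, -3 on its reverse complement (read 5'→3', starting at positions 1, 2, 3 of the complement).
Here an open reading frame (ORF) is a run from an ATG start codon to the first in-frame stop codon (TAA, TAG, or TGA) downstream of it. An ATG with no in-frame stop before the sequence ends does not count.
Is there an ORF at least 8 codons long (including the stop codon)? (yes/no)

Reverse complement (5'→3'): CCCTGTCGAATCGTTATTTTGATGAGCTCCTAATCATTCAATGCATTCGCTTCACACTAAGTGGCTCTTAAGACTTGA
Frame +1: TCA AGT CTT AAG AGC CAC TTA GTG TGA AGC GAA TGC ATT GAA TGA TTA GGA GCT CAT CAA AAT AAC GAT TCG ACA GGG — no ATG→stop ORF.
Frame +2: CAA GTC TTA AGA GCC ACT TAG TGT GAA GCG AAT GCA TTG AAT GAT TAG GAG CTC ATC AAA ATA ACG ATT CGA CAG — no ATG→stop ORF.
Frame +3: AAG TCT TAA GAG CCA CTT AGT GTG AAG CGA ATG CAT TGA ATG ATT AGG AGC TCA TCA AAA TAA CGA TTC GAC AGG — ATG at 33, stop TGA at 39 → 9 nt; ATG at 42, stop TAA at 63 → 24 nt.
Frame -1: CCC TGT CGA ATC GTT ATT TTG ATG AGC TCC TAA TCA TTC AAT GCA TTC GCT TCA CAC TAA GTG GCT CTT AAG ACT TGA — ATG at 22, stop TAA at 31 → 12 nt.
Frame -2: CCT GTC GAA TCG TTA TTT TGA TGA GCT CCT AAT CAT TCA ATG CAT TCG CTT CAC ACT AAG TGG CTC TTA AGA CTT — no ATG→stop ORF.
Frame -3: CTG TCG AAT CGT TAT TTT GAT GAG CTC CTA ATC ATT CAA TGC ATT CGC TTC ACA CTA AGT GGC TCT TAA GAC TTG — no ATG→stop ORF.
Frame +3 has an ORF of 8 codons (positions 42–65) ≥ 8, so yes.

yes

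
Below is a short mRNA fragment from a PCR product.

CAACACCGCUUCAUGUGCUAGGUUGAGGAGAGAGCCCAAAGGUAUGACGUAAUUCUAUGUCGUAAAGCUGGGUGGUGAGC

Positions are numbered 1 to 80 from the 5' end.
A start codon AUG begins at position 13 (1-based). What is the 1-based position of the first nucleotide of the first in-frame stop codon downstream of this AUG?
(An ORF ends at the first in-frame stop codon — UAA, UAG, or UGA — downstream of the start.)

Codons from position 13: AUG (13–15), UGC (16–18), UAG (19–21).
UAG is a stop codon; it begins at position 19.

19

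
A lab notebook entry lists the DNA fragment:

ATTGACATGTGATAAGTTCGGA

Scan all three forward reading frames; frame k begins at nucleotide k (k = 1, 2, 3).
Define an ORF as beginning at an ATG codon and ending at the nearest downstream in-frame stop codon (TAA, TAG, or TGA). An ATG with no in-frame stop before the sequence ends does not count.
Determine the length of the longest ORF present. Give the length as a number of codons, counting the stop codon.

2

Frame 1: ATT GAC ATG TGA TAA GTT CGG — ATG at 7, stop TGA at 10 → 6 nt.
Frame 2: TTG ACA TGT GAT AAG TTC GGA — no ATG→stop ORF.
Frame 3: TGA CAT GTG ATA AGT TCG — no ATG→stop ORF.
Longest: frame 1, positions 7–12, 6 nt = 2 codons = 1 aa. → 2 codons.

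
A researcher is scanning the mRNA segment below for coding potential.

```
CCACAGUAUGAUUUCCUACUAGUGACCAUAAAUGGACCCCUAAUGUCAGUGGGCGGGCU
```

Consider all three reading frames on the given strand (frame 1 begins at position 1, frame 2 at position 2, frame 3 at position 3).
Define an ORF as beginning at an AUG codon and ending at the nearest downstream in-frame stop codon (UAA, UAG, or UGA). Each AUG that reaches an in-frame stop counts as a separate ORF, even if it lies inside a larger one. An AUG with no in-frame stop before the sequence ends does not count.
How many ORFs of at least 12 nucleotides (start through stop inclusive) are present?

2

Frame 1: CCA CAG UAU GAU UUC CUA CUA GUG ACC AUA AAU GGA CCC CUA AUG UCA GUG GGC GGG — no AUG→stop ORF.
Frame 2: CAC AGU AUG AUU UCC UAC UAG UGA CCA UAA AUG GAC CCC UAA UGU CAG UGG GCG GGC — AUG at 8, stop UAG at 20 → 15 nt; AUG at 32, stop UAA at 41 → 12 nt.
Frame 3: ACA GUA UGA UUU CCU ACU AGU GAC CAU AAA UGG ACC CCU AAU GUC AGU GGG CGG GCU — no AUG→stop ORF.
ORFs ≥ 12 nucleotides: frame 2 8–22 (15 nucleotides), frame 2 32–43 (12 nucleotides). Count = 2.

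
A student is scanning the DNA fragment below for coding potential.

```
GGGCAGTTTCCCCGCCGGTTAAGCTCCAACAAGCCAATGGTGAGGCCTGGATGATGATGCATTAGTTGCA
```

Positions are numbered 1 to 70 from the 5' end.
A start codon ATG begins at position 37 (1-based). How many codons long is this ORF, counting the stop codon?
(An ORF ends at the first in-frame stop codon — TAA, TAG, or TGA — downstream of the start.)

Codons from position 37: ATG (37–39), GTG (40–42), AGG (43–45), CCT (46–48), GGA (49–51), TGA (52–54).
TGA is the first in-frame stop; that's 6 codons including the stop.

6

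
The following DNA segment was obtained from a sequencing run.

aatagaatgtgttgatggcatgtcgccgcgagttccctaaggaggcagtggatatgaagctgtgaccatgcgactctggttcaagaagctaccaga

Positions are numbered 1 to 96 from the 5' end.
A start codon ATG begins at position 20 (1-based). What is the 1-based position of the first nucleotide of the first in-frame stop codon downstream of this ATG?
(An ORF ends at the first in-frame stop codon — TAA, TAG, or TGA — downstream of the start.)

38

Codons from position 20: ATG (20–22), TCG (23–25), CCG (26–28), CGA (29–31), GTT (32–34), CCC (35–37), TAA (38–40).
TAA is a stop codon; it begins at position 38.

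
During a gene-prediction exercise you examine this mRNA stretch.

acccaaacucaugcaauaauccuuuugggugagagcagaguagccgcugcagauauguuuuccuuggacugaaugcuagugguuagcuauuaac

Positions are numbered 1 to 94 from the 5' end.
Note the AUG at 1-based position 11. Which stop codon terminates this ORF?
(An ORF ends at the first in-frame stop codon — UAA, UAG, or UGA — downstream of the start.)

UAA

Codons from position 11: AUG (11–13), CAA (14–16), UAA (17–19).
The first in-frame stop codon is UAA.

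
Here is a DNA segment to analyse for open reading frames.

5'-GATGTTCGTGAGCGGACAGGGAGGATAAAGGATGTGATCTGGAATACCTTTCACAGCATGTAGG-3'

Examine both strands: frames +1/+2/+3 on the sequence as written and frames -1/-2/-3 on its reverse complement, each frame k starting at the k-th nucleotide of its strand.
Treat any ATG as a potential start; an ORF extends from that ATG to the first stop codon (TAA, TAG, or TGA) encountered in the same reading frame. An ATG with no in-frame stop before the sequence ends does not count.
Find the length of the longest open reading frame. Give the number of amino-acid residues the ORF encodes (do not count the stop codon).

8

Reverse complement (5'→3'): CCTACATGCTGTGAAAGGTATTCCAGATCACATCCTTTATCCTCCCTGTCCGCTCACGAACATC
Frame +1: GAT GTT CGT GAG CGG ACA GGG AGG ATA AAG GAT GTG ATC TGG AAT ACC TTT CAC AGC ATG TAG — ATG at 58, stop TAG at 61 → 6 nt.
Frame +2: ATG TTC GTG AGC GGA CAG GGA GGA TAA AGG ATG TGA TCT GGA ATA CCT TTC ACA GCA TGT AGG — ATG at 2, stop TAA at 26 → 27 nt; ATG at 32, stop TGA at 35 → 6 nt.
Frame +3: TGT TCG TGA GCG GAC AGG GAG GAT AAA GGA TGT GAT CTG GAA TAC CTT TCA CAG CAT GTA — no ATG→stop ORF.
Frame -1: CCT ACA TGC TGT GAA AGG TAT TCC AGA TCA CAT CCT TTA TCC TCC CTG TCC GCT CAC GAA CAT — no ATG→stop ORF.
Frame -2: CTA CAT GCT GTG AAA GGT ATT CCA GAT CAC ATC CTT TAT CCT CCC TGT CCG CTC ACG AAC ATC — no ATG→stop ORF.
Frame -3: TAC ATG CTG TGA AAG GTA TTC CAG ATC ACA TCC TTT ATC CTC CCT GTC CGC TCA CGA ACA — ATG at 6, stop TGA at 12 → 9 nt.
Longest: frame +2, positions 2–28, 27 nt = 9 codons = 8 aa. → 8 amino acids.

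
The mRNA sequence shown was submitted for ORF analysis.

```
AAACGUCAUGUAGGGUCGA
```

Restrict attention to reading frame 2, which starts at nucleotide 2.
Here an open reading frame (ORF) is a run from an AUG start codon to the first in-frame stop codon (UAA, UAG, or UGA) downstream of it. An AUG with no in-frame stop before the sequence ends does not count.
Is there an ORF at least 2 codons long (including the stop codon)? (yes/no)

Frame 2: AAC GUC AUG UAG GGU CGA — AUG at 8, stop UAG at 11 → 6 nt.
Frame 2 has an ORF of 2 codons (positions 8–13) ≥ 2, so yes.

yes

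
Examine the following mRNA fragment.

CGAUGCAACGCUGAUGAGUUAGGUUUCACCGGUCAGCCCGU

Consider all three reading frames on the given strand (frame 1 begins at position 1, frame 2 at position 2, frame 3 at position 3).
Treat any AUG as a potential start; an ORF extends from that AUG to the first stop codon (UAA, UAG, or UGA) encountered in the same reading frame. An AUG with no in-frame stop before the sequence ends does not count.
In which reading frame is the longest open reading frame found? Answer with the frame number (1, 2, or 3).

Frame 1: CGA UGC AAC GCU GAU GAG UUA GGU UUC ACC GGU CAG CCC — no AUG→stop ORF.
Frame 2: GAU GCA ACG CUG AUG AGU UAG GUU UCA CCG GUC AGC CCG — AUG at 14, stop UAG at 20 → 9 nt.
Frame 3: AUG CAA CGC UGA UGA GUU AGG UUU CAC CGG UCA GCC CGU — AUG at 3, stop UGA at 12 → 12 nt.
Longest ORF is 12 nt in frame 3 (positions 3–14).

3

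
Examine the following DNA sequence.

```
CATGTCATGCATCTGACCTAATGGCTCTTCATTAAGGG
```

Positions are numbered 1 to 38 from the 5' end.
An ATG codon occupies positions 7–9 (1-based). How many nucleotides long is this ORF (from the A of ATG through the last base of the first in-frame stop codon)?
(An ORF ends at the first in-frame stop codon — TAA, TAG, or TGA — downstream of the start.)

15

Codons from position 7: ATG (7–9), CAT (10–12), CTG (13–15), ACC (16–18), TAA (19–21).
TAA is the first in-frame stop; ORF spans 7–21, 15 nucleotides.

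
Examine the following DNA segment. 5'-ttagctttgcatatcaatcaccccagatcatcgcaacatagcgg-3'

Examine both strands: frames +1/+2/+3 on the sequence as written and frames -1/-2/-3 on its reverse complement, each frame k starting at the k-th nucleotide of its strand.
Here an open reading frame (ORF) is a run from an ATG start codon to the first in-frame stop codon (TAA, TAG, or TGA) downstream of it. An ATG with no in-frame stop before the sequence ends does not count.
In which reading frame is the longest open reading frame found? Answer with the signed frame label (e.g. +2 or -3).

Reverse complement (5'→3'): CCGCTATGTTGCGATGATCTGGGGTGATTGATATGCAAAGCTAA
Frame +1: TTA GCT TTG CAT ATC AAT CAC CCC AGA TCA TCG CAA CAT AGC — no ATG→stop ORF.
Frame +2: TAG CTT TGC ATA TCA ATC ACC CCA GAT CAT CGC AAC ATA GCG — no ATG→stop ORF.
Frame +3: AGC TTT GCA TAT CAA TCA CCC CAG ATC ATC GCA ACA TAG CGG — no ATG→stop ORF.
Frame -1: CCG CTA TGT TGC GAT GAT CTG GGG TGA TTG ATA TGC AAA GCT — no ATG→stop ORF.
Frame -2: CGC TAT GTT GCG ATG ATC TGG GGT GAT TGA TAT GCA AAG CTA — ATG at 14, stop TGA at 29 → 18 nt.
Frame -3: GCT ATG TTG CGA TGA TCT GGG GTG ATT GAT ATG CAA AGC TAA — ATG at 6, stop TGA at 15 → 12 nt; ATG at 33, stop TAA at 42 → 12 nt.
Longest ORF is 18 nt in frame -2 (positions 14–31).

-2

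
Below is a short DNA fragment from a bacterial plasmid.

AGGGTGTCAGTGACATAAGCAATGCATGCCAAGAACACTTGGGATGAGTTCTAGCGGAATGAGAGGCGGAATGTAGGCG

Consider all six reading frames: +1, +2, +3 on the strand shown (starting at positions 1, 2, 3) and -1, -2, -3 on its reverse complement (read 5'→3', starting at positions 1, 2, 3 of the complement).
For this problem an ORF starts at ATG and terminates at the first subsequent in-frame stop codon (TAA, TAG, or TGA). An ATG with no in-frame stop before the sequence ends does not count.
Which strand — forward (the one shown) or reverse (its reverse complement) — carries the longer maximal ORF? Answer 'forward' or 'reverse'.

forward

Reverse complement (5'→3'): CGCCTACATTCCGCCTCTCATTCCGCTAGAACTCATCCCAAGTGTTCTTGGCATGCATTGCTTATGTCACTGACACCCT
Frame +1: AGG GTG TCA GTG ACA TAA GCA ATG CAT GCC AAG AAC ACT TGG GAT GAG TTC TAG CGG AAT GAG AGG CGG AAT GTA GGC — ATG at 22, stop TAG at 52 → 33 nt.
Frame +2: GGG TGT CAG TGA CAT AAG CAA TGC ATG CCA AGA ACA CTT GGG ATG AGT TCT AGC GGA ATG AGA GGC GGA ATG TAG GCG — ATG at 26, stop TAG at 74 → 51 nt; ATG at 44, stop TAG at 74 → 33 nt; ATG at 59, stop TAG at 74 → 18 nt; ATG at 71, stop TAG at 74 → 6 nt.
Frame +3: GGT GTC AGT GAC ATA AGC AAT GCA TGC CAA GAA CAC TTG GGA TGA GTT CTA GCG GAA TGA GAG GCG GAA TGT AGG — no ATG→stop ORF.
Frame -1: CGC CTA CAT TCC GCC TCT CAT TCC GCT AGA ACT CAT CCC AAG TGT TCT TGG CAT GCA TTG CTT ATG TCA CTG ACA CCC — no ATG→stop ORF.
Frame -2: GCC TAC ATT CCG CCT CTC ATT CCG CTA GAA CTC ATC CCA AGT GTT CTT GGC ATG CAT TGC TTA TGT CAC TGA CAC CCT — ATG at 53, stop TGA at 71 → 21 nt.
Frame -3: CCT ACA TTC CGC CTC TCA TTC CGC TAG AAC TCA TCC CAA GTG TTC TTG GCA TGC ATT GCT TAT GTC ACT GAC ACC — no ATG→stop ORF.
Forward-strand max 51 nt; reverse-strand max 21 nt. The forward strand has the longer ORF.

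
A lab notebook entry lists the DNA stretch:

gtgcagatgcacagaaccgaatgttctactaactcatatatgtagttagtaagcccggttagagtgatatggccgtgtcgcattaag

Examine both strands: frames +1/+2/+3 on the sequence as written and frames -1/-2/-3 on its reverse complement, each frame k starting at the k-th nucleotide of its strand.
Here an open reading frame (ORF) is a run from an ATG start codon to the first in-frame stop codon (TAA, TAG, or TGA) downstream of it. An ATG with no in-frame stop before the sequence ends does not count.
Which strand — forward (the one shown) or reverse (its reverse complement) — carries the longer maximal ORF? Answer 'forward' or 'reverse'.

forward

Reverse complement (5'→3'): CTTAATGCGACACGGCCATATCACTCTAACCGGGCTTACTAACTACATATATGAGTTAGTAGAACATTCGGTTCTGTGCATCTGCAC
Frame +1: GTG CAG ATG CAC AGA ACC GAA TGT TCT ACT AAC TCA TAT ATG TAG TTA GTA AGC CCG GTT AGA GTG ATA TGG CCG TGT CGC ATT AAG — ATG at 7, stop TAG at 43 → 39 nt; ATG at 40, stop TAG at 43 → 6 nt.
Frame +2: TGC AGA TGC ACA GAA CCG AAT GTT CTA CTA ACT CAT ATA TGT AGT TAG TAA GCC CGG TTA GAG TGA TAT GGC CGT GTC GCA TTA — no ATG→stop ORF.
Frame +3: GCA GAT GCA CAG AAC CGA ATG TTC TAC TAA CTC ATA TAT GTA GTT AGT AAG CCC GGT TAG AGT GAT ATG GCC GTG TCG CAT TAA — ATG at 21, stop TAA at 30 → 12 nt; ATG at 69, stop TAA at 84 → 18 nt.
Frame -1: CTT AAT GCG ACA CGG CCA TAT CAC TCT AAC CGG GCT TAC TAA CTA CAT ATA TGA GTT AGT AGA ACA TTC GGT TCT GTG CAT CTG CAC — no ATG→stop ORF.
Frame -2: TTA ATG CGA CAC GGC CAT ATC ACT CTA ACC GGG CTT ACT AAC TAC ATA TAT GAG TTA GTA GAA CAT TCG GTT CTG TGC ATC TGC — no ATG→stop ORF.
Frame -3: TAA TGC GAC ACG GCC ATA TCA CTC TAA CCG GGC TTA CTA ACT ACA TAT ATG AGT TAG TAG AAC ATT CGG TTC TGT GCA TCT GCA — ATG at 51, stop TAG at 57 → 9 nt.
Forward-strand max 39 nt; reverse-strand max 9 nt. The forward strand has the longer ORF.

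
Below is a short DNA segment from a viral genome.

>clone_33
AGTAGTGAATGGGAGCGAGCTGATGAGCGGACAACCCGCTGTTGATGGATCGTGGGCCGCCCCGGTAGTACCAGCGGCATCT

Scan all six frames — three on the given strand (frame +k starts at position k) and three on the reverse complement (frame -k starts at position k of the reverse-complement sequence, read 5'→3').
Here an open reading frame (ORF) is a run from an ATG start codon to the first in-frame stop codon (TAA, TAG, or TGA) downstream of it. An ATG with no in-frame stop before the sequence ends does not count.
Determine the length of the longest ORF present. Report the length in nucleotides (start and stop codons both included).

24

Reverse complement (5'→3'): AGATGCCGCTGGTACTACCGGGGCGGCCCACGATCCATCAACAGCGGGTTGTCCGCTCATCAGCTCGCTCCCATTCACTACT
Frame +1: AGT AGT GAA TGG GAG CGA GCT GAT GAG CGG ACA ACC CGC TGT TGA TGG ATC GTG GGC CGC CCC GGT AGT ACC AGC GGC ATC — no ATG→stop ORF.
Frame +2: GTA GTG AAT GGG AGC GAG CTG ATG AGC GGA CAA CCC GCT GTT GAT GGA TCG TGG GCC GCC CCG GTA GTA CCA GCG GCA TCT — no ATG→stop ORF.
Frame +3: TAG TGA ATG GGA GCG AGC TGA TGA GCG GAC AAC CCG CTG TTG ATG GAT CGT GGG CCG CCC CGG TAG TAC CAG CGG CAT — ATG at 9, stop TGA at 21 → 15 nt; ATG at 45, stop TAG at 66 → 24 nt.
Frame -1: AGA TGC CGC TGG TAC TAC CGG GGC GGC CCA CGA TCC ATC AAC AGC GGG TTG TCC GCT CAT CAG CTC GCT CCC ATT CAC TAC — no ATG→stop ORF.
Frame -2: GAT GCC GCT GGT ACT ACC GGG GCG GCC CAC GAT CCA TCA ACA GCG GGT TGT CCG CTC ATC AGC TCG CTC CCA TTC ACT ACT — no ATG→stop ORF.
Frame -3: ATG CCG CTG GTA CTA CCG GGG CGG CCC ACG ATC CAT CAA CAG CGG GTT GTC CGC TCA TCA GCT CGC TCC CAT TCA CTA — no ATG→stop ORF.
Longest: frame +3, positions 45–68, 24 nt = 8 codons = 7 aa. → 24 nucleotides.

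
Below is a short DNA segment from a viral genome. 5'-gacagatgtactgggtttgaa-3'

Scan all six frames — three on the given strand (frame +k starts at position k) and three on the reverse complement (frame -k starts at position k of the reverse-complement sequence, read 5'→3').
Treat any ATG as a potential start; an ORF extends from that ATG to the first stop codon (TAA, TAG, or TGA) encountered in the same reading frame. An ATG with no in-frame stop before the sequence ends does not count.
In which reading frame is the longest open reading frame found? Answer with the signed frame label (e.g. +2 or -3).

+3

Reverse complement (5'→3'): TTCAAACCCAGTACATCTGTC
Frame +1: GAC AGA TGT ACT GGG TTT GAA — no ATG→stop ORF.
Frame +2: ACA GAT GTA CTG GGT TTG — no ATG→stop ORF.
Frame +3: CAG ATG TAC TGG GTT TGA — ATG at 6, stop TGA at 18 → 15 nt.
Frame -1: TTC AAA CCC AGT ACA TCT GTC — no ATG→stop ORF.
Frame -2: TCA AAC CCA GTA CAT CTG — no ATG→stop ORF.
Frame -3: CAA ACC CAG TAC ATC TGT — no ATG→stop ORF.
Longest ORF is 15 nt in frame +3 (positions 6–20).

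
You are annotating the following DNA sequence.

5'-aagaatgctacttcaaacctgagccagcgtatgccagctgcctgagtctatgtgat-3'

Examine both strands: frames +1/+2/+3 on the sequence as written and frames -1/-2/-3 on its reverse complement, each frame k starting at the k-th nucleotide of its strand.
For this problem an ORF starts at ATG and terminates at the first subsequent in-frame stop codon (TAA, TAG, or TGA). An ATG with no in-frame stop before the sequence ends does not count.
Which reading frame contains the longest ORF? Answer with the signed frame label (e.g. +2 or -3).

+2

Reverse complement (5'→3'): ATCACATAGACTCAGGCAGCTGGCATACGCTGGCTCAGGTTTGAAGTAGCATTCTT
Frame +1: AAG AAT GCT ACT TCA AAC CTG AGC CAG CGT ATG CCA GCT GCC TGA GTC TAT GTG — ATG at 31, stop TGA at 43 → 15 nt.
Frame +2: AGA ATG CTA CTT CAA ACC TGA GCC AGC GTA TGC CAG CTG CCT GAG TCT ATG TGA — ATG at 5, stop TGA at 20 → 18 nt; ATG at 50, stop TGA at 53 → 6 nt.
Frame +3: GAA TGC TAC TTC AAA CCT GAG CCA GCG TAT GCC AGC TGC CTG AGT CTA TGT GAT — no ATG→stop ORF.
Frame -1: ATC ACA TAG ACT CAG GCA GCT GGC ATA CGC TGG CTC AGG TTT GAA GTA GCA TTC — no ATG→stop ORF.
Frame -2: TCA CAT AGA CTC AGG CAG CTG GCA TAC GCT GGC TCA GGT TTG AAG TAG CAT TCT — no ATG→stop ORF.
Frame -3: CAC ATA GAC TCA GGC AGC TGG CAT ACG CTG GCT CAG GTT TGA AGT AGC ATT CTT — no ATG→stop ORF.
Longest ORF is 18 nt in frame +2 (positions 5–22).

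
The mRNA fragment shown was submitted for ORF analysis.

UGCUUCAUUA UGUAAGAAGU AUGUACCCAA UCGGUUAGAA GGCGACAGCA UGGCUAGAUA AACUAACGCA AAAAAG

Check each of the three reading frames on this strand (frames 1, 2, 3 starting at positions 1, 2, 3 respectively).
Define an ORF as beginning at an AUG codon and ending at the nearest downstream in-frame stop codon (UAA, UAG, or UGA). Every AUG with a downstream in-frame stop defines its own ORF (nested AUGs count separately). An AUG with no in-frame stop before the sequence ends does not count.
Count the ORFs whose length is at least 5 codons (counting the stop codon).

1

Frame 1: UGC UUC AUU AUG UAA GAA GUA UGU ACC CAA UCG GUU AGA AGG CGA CAG CAU GGC UAG AUA AAC UAA CGC AAA AAA — AUG at 10, stop UAA at 13 → 6 nt.
Frame 2: GCU UCA UUA UGU AAG AAG UAU GUA CCC AAU CGG UUA GAA GGC GAC AGC AUG GCU AGA UAA ACU AAC GCA AAA AAG — AUG at 50, stop UAA at 59 → 12 nt.
Frame 3: CUU CAU UAU GUA AGA AGU AUG UAC CCA AUC GGU UAG AAG GCG ACA GCA UGG CUA GAU AAA CUA ACG CAA AAA — AUG at 21, stop UAG at 36 → 18 nt.
ORFs ≥ 5 codons: frame 3 21–38 (6 codons). Count = 1.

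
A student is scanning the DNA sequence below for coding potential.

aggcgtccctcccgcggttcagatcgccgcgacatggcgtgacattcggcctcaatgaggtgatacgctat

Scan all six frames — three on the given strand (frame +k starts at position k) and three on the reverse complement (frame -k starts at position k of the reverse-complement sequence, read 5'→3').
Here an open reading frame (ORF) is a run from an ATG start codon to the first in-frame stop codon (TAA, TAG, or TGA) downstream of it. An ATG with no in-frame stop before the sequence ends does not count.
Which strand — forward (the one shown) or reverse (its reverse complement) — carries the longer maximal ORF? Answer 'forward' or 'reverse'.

Reverse complement (5'→3'): ATAGCGTATCACCTCATTGAGGCCGAATGTCACGCCATGTCGCGGCGATCTGAACCGCGGGAGGGACGCCT
Frame +1: AGG CGT CCC TCC CGC GGT TCA GAT CGC CGC GAC ATG GCG TGA CAT TCG GCC TCA ATG AGG TGA TAC GCT — ATG at 34, stop TGA at 40 → 9 nt; ATG at 55, stop TGA at 61 → 9 nt.
Frame +2: GGC GTC CCT CCC GCG GTT CAG ATC GCC GCG ACA TGG CGT GAC ATT CGG CCT CAA TGA GGT GAT ACG CTA — no ATG→stop ORF.
Frame +3: GCG TCC CTC CCG CGG TTC AGA TCG CCG CGA CAT GGC GTG ACA TTC GGC CTC AAT GAG GTG ATA CGC TAT — no ATG→stop ORF.
Frame -1: ATA GCG TAT CAC CTC ATT GAG GCC GAA TGT CAC GCC ATG TCG CGG CGA TCT GAA CCG CGG GAG GGA CGC — no ATG→stop ORF.
Frame -2: TAG CGT ATC ACC TCA TTG AGG CCG AAT GTC ACG CCA TGT CGC GGC GAT CTG AAC CGC GGG AGG GAC GCC — no ATG→stop ORF.
Frame -3: AGC GTA TCA CCT CAT TGA GGC CGA ATG TCA CGC CAT GTC GCG GCG ATC TGA ACC GCG GGA GGG ACG CCT — ATG at 27, stop TGA at 51 → 27 nt.
Forward-strand max 9 nt; reverse-strand max 27 nt. The reverse strand has the longer ORF.

reverse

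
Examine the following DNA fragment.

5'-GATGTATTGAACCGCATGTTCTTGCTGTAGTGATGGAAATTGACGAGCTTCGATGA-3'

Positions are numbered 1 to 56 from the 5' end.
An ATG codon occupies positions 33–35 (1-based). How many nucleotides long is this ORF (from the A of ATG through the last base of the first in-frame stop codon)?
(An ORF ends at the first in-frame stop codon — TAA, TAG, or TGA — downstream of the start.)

24

Codons from position 33: ATG (33–35), GAA (36–38), ATT (39–41), GAC (42–44), GAG (45–47), CTT (48–50), CGA (51–53), TGA (54–56).
TGA is the first in-frame stop; ORF spans 33–56, 24 nucleotides.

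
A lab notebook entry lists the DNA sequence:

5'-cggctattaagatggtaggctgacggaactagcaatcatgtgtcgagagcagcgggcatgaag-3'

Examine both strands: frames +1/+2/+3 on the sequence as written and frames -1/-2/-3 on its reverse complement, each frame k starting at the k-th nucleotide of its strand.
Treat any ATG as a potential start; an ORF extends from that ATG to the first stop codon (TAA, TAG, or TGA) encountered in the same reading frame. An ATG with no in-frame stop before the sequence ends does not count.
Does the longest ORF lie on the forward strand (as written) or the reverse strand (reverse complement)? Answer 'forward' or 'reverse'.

Reverse complement (5'→3'): CTTCATGCCCGCTGCTCTCGACACATGATTGCTAGTTCCGTCAGCCTACCATCTTAATAGCCG
Frame +1: CGG CTA TTA AGA TGG TAG GCT GAC GGA ACT AGC AAT CAT GTG TCG AGA GCA GCG GGC ATG AAG — no ATG→stop ORF.
Frame +2: GGC TAT TAA GAT GGT AGG CTG ACG GAA CTA GCA ATC ATG TGT CGA GAG CAG CGG GCA TGA — ATG at 38, stop TGA at 59 → 24 nt.
Frame +3: GCT ATT AAG ATG GTA GGC TGA CGG AAC TAG CAA TCA TGT GTC GAG AGC AGC GGG CAT GAA — ATG at 12, stop TGA at 21 → 12 nt.
Frame -1: CTT CAT GCC CGC TGC TCT CGA CAC ATG ATT GCT AGT TCC GTC AGC CTA CCA TCT TAA TAG CCG — ATG at 25, stop TAA at 55 → 33 nt.
Frame -2: TTC ATG CCC GCT GCT CTC GAC ACA TGA TTG CTA GTT CCG TCA GCC TAC CAT CTT AAT AGC — ATG at 5, stop TGA at 26 → 24 nt.
Frame -3: TCA TGC CCG CTG CTC TCG ACA CAT GAT TGC TAG TTC CGT CAG CCT ACC ATC TTA ATA GCC — no ATG→stop ORF.
Forward-strand max 24 nt; reverse-strand max 33 nt. The reverse strand has the longer ORF.

reverse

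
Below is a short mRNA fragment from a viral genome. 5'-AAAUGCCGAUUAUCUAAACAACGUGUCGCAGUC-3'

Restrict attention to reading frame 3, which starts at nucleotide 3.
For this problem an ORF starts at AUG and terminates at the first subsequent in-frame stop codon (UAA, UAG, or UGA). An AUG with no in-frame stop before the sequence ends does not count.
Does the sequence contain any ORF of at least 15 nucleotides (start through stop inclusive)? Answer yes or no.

yes

Frame 3: AUG CCG AUU AUC UAA ACA ACG UGU CGC AGU — AUG at 3, stop UAA at 15 → 15 nt.
Frame 3 has an ORF of 15 nucleotides (positions 3–17) ≥ 15, so yes.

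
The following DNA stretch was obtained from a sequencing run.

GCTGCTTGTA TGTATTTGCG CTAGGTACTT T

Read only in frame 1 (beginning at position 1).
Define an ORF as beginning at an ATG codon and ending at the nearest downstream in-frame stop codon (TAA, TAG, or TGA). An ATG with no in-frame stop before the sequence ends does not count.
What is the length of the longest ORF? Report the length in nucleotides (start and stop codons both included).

15

Frame 1: GCT GCT TGT ATG TAT TTG CGC TAG GTA CTT — ATG at 10, stop TAG at 22 → 15 nt.
Longest: frame 1, positions 10–24, 15 nt = 5 codons = 4 aa. → 15 nucleotides.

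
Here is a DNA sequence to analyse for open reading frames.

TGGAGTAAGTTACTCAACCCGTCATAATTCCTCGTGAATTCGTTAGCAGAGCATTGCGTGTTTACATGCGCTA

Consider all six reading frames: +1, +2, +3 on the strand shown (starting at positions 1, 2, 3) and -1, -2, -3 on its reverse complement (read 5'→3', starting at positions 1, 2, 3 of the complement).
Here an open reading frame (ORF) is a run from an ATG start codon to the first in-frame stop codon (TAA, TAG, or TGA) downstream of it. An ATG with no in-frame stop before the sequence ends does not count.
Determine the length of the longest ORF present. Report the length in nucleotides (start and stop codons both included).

Reverse complement (5'→3'): TAGCGCATGTAAACACGCAATGCTCTGCTAACGAATTCACGAGGAATTATGACGGGTTGAGTAACTTACTCCA
Frame +1: TGG AGT AAG TTA CTC AAC CCG TCA TAA TTC CTC GTG AAT TCG TTA GCA GAG CAT TGC GTG TTT ACA TGC GCT — no ATG→stop ORF.
Frame +2: GGA GTA AGT TAC TCA ACC CGT CAT AAT TCC TCG TGA ATT CGT TAG CAG AGC ATT GCG TGT TTA CAT GCG CTA — no ATG→stop ORF.
Frame +3: GAG TAA GTT ACT CAA CCC GTC ATA ATT CCT CGT GAA TTC GTT AGC AGA GCA TTG CGT GTT TAC ATG CGC — no ATG→stop ORF.
Frame -1: TAG CGC ATG TAA ACA CGC AAT GCT CTG CTA ACG AAT TCA CGA GGA ATT ATG ACG GGT TGA GTA ACT TAC TCC — ATG at 7, stop TAA at 10 → 6 nt; ATG at 49, stop TGA at 58 → 12 nt.
Frame -2: AGC GCA TGT AAA CAC GCA ATG CTC TGC TAA CGA ATT CAC GAG GAA TTA TGA CGG GTT GAG TAA CTT ACT CCA — ATG at 20, stop TAA at 29 → 12 nt.
Frame -3: GCG CAT GTA AAC ACG CAA TGC TCT GCT AAC GAA TTC ACG AGG AAT TAT GAC GGG TTG AGT AAC TTA CTC — no ATG→stop ORF.
Longest: frame -1, positions 49–60, 12 nt = 4 codons = 3 aa. → 12 nucleotides.

12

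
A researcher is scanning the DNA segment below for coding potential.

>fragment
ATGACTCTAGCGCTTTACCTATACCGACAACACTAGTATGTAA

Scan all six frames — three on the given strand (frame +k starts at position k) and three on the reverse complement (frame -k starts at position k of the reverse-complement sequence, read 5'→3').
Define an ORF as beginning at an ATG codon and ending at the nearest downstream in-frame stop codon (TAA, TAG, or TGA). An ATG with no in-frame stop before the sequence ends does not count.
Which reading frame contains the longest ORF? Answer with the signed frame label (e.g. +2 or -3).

Reverse complement (5'→3'): TTACATACTAGTGTTGTCGGTATAGGTAAAGCGCTAGAGTCAT
Frame +1: ATG ACT CTA GCG CTT TAC CTA TAC CGA CAA CAC TAG TAT GTA — ATG at 1, stop TAG at 34 → 36 nt.
Frame +2: TGA CTC TAG CGC TTT ACC TAT ACC GAC AAC ACT AGT ATG TAA — ATG at 38, stop TAA at 41 → 6 nt.
Frame +3: GAC TCT AGC GCT TTA CCT ATA CCG ACA ACA CTA GTA TGT — no ATG→stop ORF.
Frame -1: TTA CAT ACT AGT GTT GTC GGT ATA GGT AAA GCG CTA GAG TCA — no ATG→stop ORF.
Frame -2: TAC ATA CTA GTG TTG TCG GTA TAG GTA AAG CGC TAG AGT CAT — no ATG→stop ORF.
Frame -3: ACA TAC TAG TGT TGT CGG TAT AGG TAA AGC GCT AGA GTC — no ATG→stop ORF.
Longest ORF is 36 nt in frame +1 (positions 1–36).

+1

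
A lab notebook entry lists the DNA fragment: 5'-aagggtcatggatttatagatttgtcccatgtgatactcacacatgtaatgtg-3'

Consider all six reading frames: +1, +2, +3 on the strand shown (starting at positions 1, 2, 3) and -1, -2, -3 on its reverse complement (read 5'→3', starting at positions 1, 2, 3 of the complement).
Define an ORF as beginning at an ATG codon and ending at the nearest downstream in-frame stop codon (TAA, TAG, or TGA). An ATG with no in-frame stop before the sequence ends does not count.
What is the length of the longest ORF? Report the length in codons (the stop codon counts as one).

4

Reverse complement (5'→3'): CACATTACATGTGTGAGTATCACATGGGACAAATCTATAAATCCATGACCCTT
Frame +1: AAG GGT CAT GGA TTT ATA GAT TTG TCC CAT GTG ATA CTC ACA CAT GTA ATG — no ATG→stop ORF.
Frame +2: AGG GTC ATG GAT TTA TAG ATT TGT CCC ATG TGA TAC TCA CAC ATG TAA TGT — ATG at 8, stop TAG at 17 → 12 nt; ATG at 29, stop TGA at 32 → 6 nt; ATG at 44, stop TAA at 47 → 6 nt.
Frame +3: GGG TCA TGG ATT TAT AGA TTT GTC CCA TGT GAT ACT CAC ACA TGT AAT GTG — no ATG→stop ORF.
Frame -1: CAC ATT ACA TGT GTG AGT ATC ACA TGG GAC AAA TCT ATA AAT CCA TGA CCC — no ATG→stop ORF.
Frame -2: ACA TTA CAT GTG TGA GTA TCA CAT GGG ACA AAT CTA TAA ATC CAT GAC CCT — no ATG→stop ORF.
Frame -3: CAT TAC ATG TGT GAG TAT CAC ATG GGA CAA ATC TAT AAA TCC ATG ACC CTT — no ATG→stop ORF.
Longest: frame +2, positions 8–19, 12 nt = 4 codons = 3 aa. → 4 codons.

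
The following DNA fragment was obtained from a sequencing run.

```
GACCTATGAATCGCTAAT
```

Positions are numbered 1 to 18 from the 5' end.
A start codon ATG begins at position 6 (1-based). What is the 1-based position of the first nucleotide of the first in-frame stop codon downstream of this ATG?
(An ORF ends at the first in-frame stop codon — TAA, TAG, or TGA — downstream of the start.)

Codons from position 6: ATG (6–8), AAT (9–11), CGC (12–14), TAA (15–17).
TAA is a stop codon; it begins at position 15.

15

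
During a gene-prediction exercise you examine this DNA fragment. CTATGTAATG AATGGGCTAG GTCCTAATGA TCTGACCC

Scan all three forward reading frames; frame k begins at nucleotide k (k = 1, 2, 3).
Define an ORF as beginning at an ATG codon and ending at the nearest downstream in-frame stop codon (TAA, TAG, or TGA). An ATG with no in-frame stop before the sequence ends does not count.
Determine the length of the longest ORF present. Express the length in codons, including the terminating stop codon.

3

Frame 1: CTA TGT AAT GAA TGG GCT AGG TCC TAA TGA TCT GAC — no ATG→stop ORF.
Frame 2: TAT GTA ATG AAT GGG CTA GGT CCT AAT GAT CTG ACC — no ATG→stop ORF.
Frame 3: ATG TAA TGA ATG GGC TAG GTC CTA ATG ATC TGA CCC — ATG at 3, stop TAA at 6 → 6 nt; ATG at 12, stop TAG at 18 → 9 nt; ATG at 27, stop TGA at 33 → 9 nt.
Longest: frame 3, positions 12–20, 9 nt = 3 codons = 2 aa. → 3 codons.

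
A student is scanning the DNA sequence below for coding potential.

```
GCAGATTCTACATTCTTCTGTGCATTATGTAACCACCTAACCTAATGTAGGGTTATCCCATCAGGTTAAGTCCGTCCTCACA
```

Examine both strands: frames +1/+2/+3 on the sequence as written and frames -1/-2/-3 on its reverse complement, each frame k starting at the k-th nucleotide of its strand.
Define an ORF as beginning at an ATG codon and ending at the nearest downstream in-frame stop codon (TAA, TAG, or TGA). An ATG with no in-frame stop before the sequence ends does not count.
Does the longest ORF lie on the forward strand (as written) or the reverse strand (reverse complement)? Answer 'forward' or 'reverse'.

reverse

Reverse complement (5'→3'): TGTGAGGACGGACTTAACCTGATGGGATAACCCTACATTAGGTTAGGTGGTTACATAATGCACAGAAGAATGTAGAATCTGC
Frame +1: GCA GAT TCT ACA TTC TTC TGT GCA TTA TGT AAC CAC CTA ACC TAA TGT AGG GTT ATC CCA TCA GGT TAA GTC CGT CCT CAC — no ATG→stop ORF.
Frame +2: CAG ATT CTA CAT TCT TCT GTG CAT TAT GTA ACC ACC TAA CCT AAT GTA GGG TTA TCC CAT CAG GTT AAG TCC GTC CTC ACA — no ATG→stop ORF.
Frame +3: AGA TTC TAC ATT CTT CTG TGC ATT ATG TAA CCA CCT AAC CTA ATG TAG GGT TAT CCC ATC AGG TTA AGT CCG TCC TCA — ATG at 27, stop TAA at 30 → 6 nt; ATG at 45, stop TAG at 48 → 6 nt.
Frame -1: TGT GAG GAC GGA CTT AAC CTG ATG GGA TAA CCC TAC ATT AGG TTA GGT GGT TAC ATA ATG CAC AGA AGA ATG TAG AAT CTG — ATG at 22, stop TAA at 28 → 9 nt; ATG at 58, stop TAG at 73 → 18 nt; ATG at 70, stop TAG at 73 → 6 nt.
Frame -2: GTG AGG ACG GAC TTA ACC TGA TGG GAT AAC CCT ACA TTA GGT TAG GTG GTT ACA TAA TGC ACA GAA GAA TGT AGA ATC TGC — no ATG→stop ORF.
Frame -3: TGA GGA CGG ACT TAA CCT GAT GGG ATA ACC CTA CAT TAG GTT AGG TGG TTA CAT AAT GCA CAG AAG AAT GTA GAA TCT — no ATG→stop ORF.
Forward-strand max 6 nt; reverse-strand max 18 nt. The reverse strand has the longer ORF.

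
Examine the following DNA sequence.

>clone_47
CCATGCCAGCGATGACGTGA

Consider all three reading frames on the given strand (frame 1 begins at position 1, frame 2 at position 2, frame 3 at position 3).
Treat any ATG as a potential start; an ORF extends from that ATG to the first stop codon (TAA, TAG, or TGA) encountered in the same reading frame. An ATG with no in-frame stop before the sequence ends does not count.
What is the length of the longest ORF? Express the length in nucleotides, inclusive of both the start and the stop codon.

Frame 1: CCA TGC CAG CGA TGA CGT — no ATG→stop ORF.
Frame 2: CAT GCC AGC GAT GAC GTG — no ATG→stop ORF.
Frame 3: ATG CCA GCG ATG ACG TGA — ATG at 3, stop TGA at 18 → 18 nt; ATG at 12, stop TGA at 18 → 9 nt.
Longest: frame 3, positions 3–20, 18 nt = 6 codons = 5 aa. → 18 nucleotides.

18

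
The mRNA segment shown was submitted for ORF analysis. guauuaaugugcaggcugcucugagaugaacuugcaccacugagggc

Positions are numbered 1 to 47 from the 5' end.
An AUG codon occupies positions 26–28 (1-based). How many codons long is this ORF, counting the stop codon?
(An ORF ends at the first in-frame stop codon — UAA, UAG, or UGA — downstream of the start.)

Codons from position 26: AUG (26–28), AAC (29–31), UUG (32–34), CAC (35–37), CAC (38–40), UGA (41–43).
UGA is the first in-frame stop; that's 6 codons including the stop.

6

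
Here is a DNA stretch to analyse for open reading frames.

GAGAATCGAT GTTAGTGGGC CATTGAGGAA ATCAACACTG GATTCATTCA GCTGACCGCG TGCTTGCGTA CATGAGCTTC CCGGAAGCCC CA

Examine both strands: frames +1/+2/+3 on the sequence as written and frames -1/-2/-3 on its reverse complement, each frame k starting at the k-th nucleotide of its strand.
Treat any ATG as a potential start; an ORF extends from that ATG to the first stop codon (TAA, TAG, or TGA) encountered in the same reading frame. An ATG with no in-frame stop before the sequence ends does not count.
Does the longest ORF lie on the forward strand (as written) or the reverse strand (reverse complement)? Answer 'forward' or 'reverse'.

Reverse complement (5'→3'): TGGGGCTTCCGGGAAGCTCATGTACGCAAGCACGCGGTCAGCTGAATGAATCCAGTGTTGATTTCCTCAATGGCCCACTAACATCGATTCTC
Frame +1: GAG AAT CGA TGT TAG TGG GCC ATT GAG GAA ATC AAC ACT GGA TTC ATT CAG CTG ACC GCG TGC TTG CGT ACA TGA GCT TCC CGG AAG CCC — no ATG→stop ORF.
Frame +2: AGA ATC GAT GTT AGT GGG CCA TTG AGG AAA TCA ACA CTG GAT TCA TTC AGC TGA CCG CGT GCT TGC GTA CAT GAG CTT CCC GGA AGC CCC — no ATG→stop ORF.
Frame +3: GAA TCG ATG TTA GTG GGC CAT TGA GGA AAT CAA CAC TGG ATT CAT TCA GCT GAC CGC GTG CTT GCG TAC ATG AGC TTC CCG GAA GCC CCA — ATG at 9, stop TGA at 24 → 18 nt.
Frame -1: TGG GGC TTC CGG GAA GCT CAT GTA CGC AAG CAC GCG GTC AGC TGA ATG AAT CCA GTG TTG ATT TCC TCA ATG GCC CAC TAA CAT CGA TTC — ATG at 46, stop TAA at 79 → 36 nt; ATG at 70, stop TAA at 79 → 12 nt.
Frame -2: GGG GCT TCC GGG AAG CTC ATG TAC GCA AGC ACG CGG TCA GCT GAA TGA ATC CAG TGT TGA TTT CCT CAA TGG CCC ACT AAC ATC GAT TCT — ATG at 20, stop TGA at 47 → 30 nt.
Frame -3: GGG CTT CCG GGA AGC TCA TGT ACG CAA GCA CGC GGT CAG CTG AAT GAA TCC AGT GTT GAT TTC CTC AAT GGC CCA CTA ACA TCG ATT CTC — no ATG→stop ORF.
Forward-strand max 18 nt; reverse-strand max 36 nt. The reverse strand has the longer ORF.

reverse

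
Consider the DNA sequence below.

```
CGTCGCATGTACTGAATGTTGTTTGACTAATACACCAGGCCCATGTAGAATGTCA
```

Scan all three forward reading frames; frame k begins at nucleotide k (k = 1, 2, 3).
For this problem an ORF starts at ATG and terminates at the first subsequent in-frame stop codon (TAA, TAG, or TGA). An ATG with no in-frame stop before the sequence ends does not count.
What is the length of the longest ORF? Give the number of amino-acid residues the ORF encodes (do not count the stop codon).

4

Frame 1: CGT CGC ATG TAC TGA ATG TTG TTT GAC TAA TAC ACC AGG CCC ATG TAG AAT GTC — ATG at 7, stop TGA at 13 → 9 nt; ATG at 16, stop TAA at 28 → 15 nt; ATG at 43, stop TAG at 46 → 6 nt.
Frame 2: GTC GCA TGT ACT GAA TGT TGT TTG ACT AAT ACA CCA GGC CCA TGT AGA ATG TCA — no ATG→stop ORF.
Frame 3: TCG CAT GTA CTG AAT GTT GTT TGA CTA ATA CAC CAG GCC CAT GTA GAA TGT — no ATG→stop ORF.
Longest: frame 1, positions 16–30, 15 nt = 5 codons = 4 aa. → 4 amino acids.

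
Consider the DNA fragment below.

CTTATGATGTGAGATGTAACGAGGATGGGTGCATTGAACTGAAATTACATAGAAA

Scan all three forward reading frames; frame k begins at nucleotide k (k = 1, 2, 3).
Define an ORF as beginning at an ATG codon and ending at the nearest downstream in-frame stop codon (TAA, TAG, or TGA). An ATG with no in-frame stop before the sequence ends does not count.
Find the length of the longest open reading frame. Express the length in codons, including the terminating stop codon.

6

Frame 1: CTT ATG ATG TGA GAT GTA ACG AGG ATG GGT GCA TTG AAC TGA AAT TAC ATA GAA — ATG at 4, stop TGA at 10 → 9 nt; ATG at 7, stop TGA at 10 → 6 nt; ATG at 25, stop TGA at 40 → 18 nt.
Frame 2: TTA TGA TGT GAG ATG TAA CGA GGA TGG GTG CAT TGA ACT GAA ATT ACA TAG AAA — ATG at 14, stop TAA at 17 → 6 nt.
Frame 3: TAT GAT GTG AGA TGT AAC GAG GAT GGG TGC ATT GAA CTG AAA TTA CAT AGA — no ATG→stop ORF.
Longest: frame 1, positions 25–42, 18 nt = 6 codons = 5 aa. → 6 codons.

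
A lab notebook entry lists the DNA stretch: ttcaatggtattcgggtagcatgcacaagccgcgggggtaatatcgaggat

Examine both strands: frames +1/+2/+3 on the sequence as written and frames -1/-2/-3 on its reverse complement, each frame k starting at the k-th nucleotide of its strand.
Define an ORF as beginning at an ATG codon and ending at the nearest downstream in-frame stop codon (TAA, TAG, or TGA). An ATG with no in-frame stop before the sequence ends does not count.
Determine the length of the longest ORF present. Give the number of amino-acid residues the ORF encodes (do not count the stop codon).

Reverse complement (5'→3'): ATCCTCGATATTACCCCCGCGGCTTGTGCATGCTACCCGAATACCATTGAA
Frame +1: TTC AAT GGT ATT CGG GTA GCA TGC ACA AGC CGC GGG GGT AAT ATC GAG GAT — no ATG→stop ORF.
Frame +2: TCA ATG GTA TTC GGG TAG CAT GCA CAA GCC GCG GGG GTA ATA TCG AGG — ATG at 5, stop TAG at 17 → 15 nt.
Frame +3: CAA TGG TAT TCG GGT AGC ATG CAC AAG CCG CGG GGG TAA TAT CGA GGA — ATG at 21, stop TAA at 39 → 21 nt.
Frame -1: ATC CTC GAT ATT ACC CCC GCG GCT TGT GCA TGC TAC CCG AAT ACC ATT GAA — no ATG→stop ORF.
Frame -2: TCC TCG ATA TTA CCC CCG CGG CTT GTG CAT GCT ACC CGA ATA CCA TTG — no ATG→stop ORF.
Frame -3: CCT CGA TAT TAC CCC CGC GGC TTG TGC ATG CTA CCC GAA TAC CAT TGA — ATG at 30, stop TGA at 48 → 21 nt.
Longest: frame +3, positions 21–41, 21 nt = 7 codons = 6 aa. → 6 amino acids.

6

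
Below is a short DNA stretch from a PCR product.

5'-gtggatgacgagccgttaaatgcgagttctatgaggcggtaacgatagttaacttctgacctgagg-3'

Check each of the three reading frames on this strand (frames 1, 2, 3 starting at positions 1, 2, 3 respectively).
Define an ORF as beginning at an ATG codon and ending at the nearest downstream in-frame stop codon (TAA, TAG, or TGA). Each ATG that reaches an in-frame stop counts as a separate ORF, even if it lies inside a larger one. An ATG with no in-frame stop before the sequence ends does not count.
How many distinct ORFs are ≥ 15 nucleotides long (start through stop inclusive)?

2

Frame 1: GTG GAT GAC GAG CCG TTA AAT GCG AGT TCT ATG AGG CGG TAA CGA TAG TTA ACT TCT GAC CTG AGG — ATG at 31, stop TAA at 40 → 12 nt.
Frame 2: TGG ATG ACG AGC CGT TAA ATG CGA GTT CTA TGA GGC GGT AAC GAT AGT TAA CTT CTG ACC TGA — ATG at 5, stop TAA at 17 → 15 nt; ATG at 20, stop TGA at 32 → 15 nt.
Frame 3: GGA TGA CGA GCC GTT AAA TGC GAG TTC TAT GAG GCG GTA ACG ATA GTT AAC TTC TGA CCT GAG — no ATG→stop ORF.
ORFs ≥ 15 nucleotides: frame 2 5–19 (15 nucleotides), frame 2 20–34 (15 nucleotides). Count = 2.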